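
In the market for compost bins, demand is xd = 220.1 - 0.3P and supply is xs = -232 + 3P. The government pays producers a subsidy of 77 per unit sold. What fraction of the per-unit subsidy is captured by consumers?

Consumer share = 10/11

Pre-subsidy: 220.1 - 0.3P = -232 + 3P gives P* = 137, x* = 179.
With the subsidy, sellers receive Ps = Pb + 77 for each unit, where Pb is the price buyers pay.
Supply in terms of Pb becomes xs = -232 + 3(Pb + 77) = -1 + 3Pb. Setting this equal to demand: 220.1 - 0.3Pb = -1 + 3Pb, so Pb = 67.
Sellers receive Ps = 67 + 77 = 144; x' = 220.1 − 0.3·67 = 200.
Buyers' price falls by P* − Pb = 137 − 67 = 70; sellers' price rises by Ps − P* = 144 − 137 = 7.
So consumers capture 70/77 = 10/11 of each unit of subsidy.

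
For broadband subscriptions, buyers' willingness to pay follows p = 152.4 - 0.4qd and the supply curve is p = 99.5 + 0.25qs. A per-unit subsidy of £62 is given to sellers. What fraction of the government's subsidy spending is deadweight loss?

DWL / government spending = 310/1149

Pre-subsidy: 152.4 - 0.4q = 99.5 + 0.25q gives q* = 1058/13 and p* = 1558/13.
With the subsidy, sellers receive ps = pb + 62 for each unit, where pb is the price buyers pay.
On the curves, pb = 152.4 - 0.4q and ps = 99.5 + 0.25q; the wedge ps − pb = 62 gives 99.5 + 0.25q − (152.4 - 0.4q) = 62, so q' = 2298/13.
Then pb = 152.4 − 0.4·(2298/13) = 1062/13 and ps = 99.5 + 0.25·(2298/13) = 1868/13.
ΔCS = ½(1058/13 + 2298/13)(1558/13 − 1062/13) = 832288/169; ΔPS = ½(1058/13 + 2298/13)(1868/13 − 1558/13) = 520180/169.
Government spending = 62 × 2298/13 = 142476/13.
DWL = ½ × 62 × (2298/13 − 1058/13) = 38440/13; fraction = (38440/13) / (142476/13) = 310/1149.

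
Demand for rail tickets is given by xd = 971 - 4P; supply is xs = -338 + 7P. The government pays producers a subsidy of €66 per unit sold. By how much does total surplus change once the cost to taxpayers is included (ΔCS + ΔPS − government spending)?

Net change in total surplus = -€5544

Pre-subsidy: 971 - 4P = -338 + 7P gives P* = 119, x* = 495.
With the subsidy, sellers receive Ps = Pb + 66 for each unit, where Pb is the price buyers pay.
Supply in terms of Pb becomes xs = -338 + 7(Pb + 66) = 124 + 7Pb. Setting this equal to demand: 971 - 4Pb = 124 + 7Pb, so Pb = 77.
Sellers receive Ps = 77 + 66 = 143; x' = 971 − 4·77 = 663.
ΔCS = ½(495 + 663)(119 − 77) = 24318; ΔPS = ½(495 + 663)(143 − 119) = 13896.
Government spending = 66 × 663 = 43758.
Net change = 24318 + 13896 − 43758 = -5544. The loss equals the DWL triangle ½·66·168.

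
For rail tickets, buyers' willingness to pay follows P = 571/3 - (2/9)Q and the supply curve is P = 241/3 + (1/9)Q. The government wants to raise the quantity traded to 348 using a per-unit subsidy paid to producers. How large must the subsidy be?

Required subsidy s = 6 per unit

At Q = 348, from the demand curve buyers pay Pb = 571/3 − (2/9)·348 = 113; from the supply curve sellers need Ps = 241/3 + (1/9)·348 = 119.
The subsidy must fill the gap: s = Ps − Pb = 119 − 113 = 6.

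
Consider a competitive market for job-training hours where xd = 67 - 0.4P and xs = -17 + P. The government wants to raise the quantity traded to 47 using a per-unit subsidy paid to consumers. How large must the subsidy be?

Required subsidy s = 14 per unit

At x = 47, invert demand for the buyer price: Pb = (67 − 47)/0.4 = 50; invert supply for the seller price: Ps = (47 − (-17))/1 = 64.
The subsidy must fill the gap: s = Ps − Pb = 64 − 50 = 14.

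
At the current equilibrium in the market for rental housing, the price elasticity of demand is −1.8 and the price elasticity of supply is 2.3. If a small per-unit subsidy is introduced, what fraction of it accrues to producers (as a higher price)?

Producer share = 18/41

For a small subsidy around the equilibrium, the benefit split depends on the relative slopes, which at a point are proportional to the elasticities.
Buyer share = εs/(εs + |εd|) = 2.3/(2.3 + 1.8) = 23/41; seller share = |εd|/(εs + |εd|) = 18/41.
So producers capture 18/41 of the subsidy.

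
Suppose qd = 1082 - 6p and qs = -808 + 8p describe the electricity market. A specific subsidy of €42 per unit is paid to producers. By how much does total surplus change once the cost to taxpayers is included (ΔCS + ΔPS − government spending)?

Pre-subsidy: 1082 - 6p = -808 + 8p gives p* = 135, q* = 272.
With the subsidy, sellers receive ps = pb + 42 for each unit, where pb is the price buyers pay.
Supply in terms of pb becomes qs = -808 + 8(pb + 42) = -472 + 8pb. Setting this equal to demand: 1082 - 6pb = -472 + 8pb, so pb = 111.
Sellers receive ps = 111 + 42 = 153; q' = 1082 − 6·111 = 416.
ΔCS = ½(272 + 416)(135 − 111) = 8256; ΔPS = ½(272 + 416)(153 − 135) = 6192.
Government spending = 42 × 416 = 17472.
Net change = 8256 + 6192 − 17472 = -3024. The loss equals the DWL triangle ½·42·144.

Net change in total surplus = -€3024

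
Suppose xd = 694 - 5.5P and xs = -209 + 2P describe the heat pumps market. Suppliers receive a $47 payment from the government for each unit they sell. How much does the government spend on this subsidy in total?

Government cost = 71017/15

Pre-subsidy: 694 - 5.5P = -209 + 2P gives P* = 120.4, x* = 31.8.
With the subsidy, sellers receive Ps = Pb + 47 for each unit, where Pb is the price buyers pay.
Supply in terms of Pb becomes xs = -209 + 2(Pb + 47) = -115 + 2Pb. Setting this equal to demand: 694 - 5.5Pb = -115 + 2Pb, so Pb = 1618/15.
Sellers receive Ps = 1618/15 + 47 = 2323/15; x' = 694 − 5.5·(1618/15) = 1511/15.
Government outlay = subsidy × quantity = 47 × 1511/15 = 71017/15.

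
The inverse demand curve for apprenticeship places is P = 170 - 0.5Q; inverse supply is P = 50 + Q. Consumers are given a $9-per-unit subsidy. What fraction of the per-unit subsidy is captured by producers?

Producer share = 2/3

Pre-subsidy: 170 - 0.5Q = 50 + Q gives Q* = 80 and P* = 130.
With the rebate, buyers effectively pay Pb = Ps − 9, where Ps is the price sellers receive.
On the curves, Pb = 170 - 0.5Q and Ps = 50 + Q; the wedge Ps − Pb = 9 gives 50 + Q − (170 - 0.5Q) = 9, so Q' = 86.
Then Pb = 170 − 0.5·86 = 127 and Ps = 50 + 1·86 = 136.
Buyers' price falls by P* − Pb = 130 − 127 = 3; sellers' price rises by Ps − P* = 136 − 130 = 6.
So producers capture 6/9 = 2/3 of each unit of subsidy.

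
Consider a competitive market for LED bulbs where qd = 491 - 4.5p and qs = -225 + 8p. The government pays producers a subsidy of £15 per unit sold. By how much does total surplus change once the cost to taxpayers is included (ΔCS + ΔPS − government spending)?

Pre-subsidy: 491 - 4.5p = -225 + 8p gives p* = 57.28, q* = 233.24.
With the subsidy, sellers receive ps = pb + 15 for each unit, where pb is the price buyers pay.
Supply in terms of pb becomes qs = -225 + 8(pb + 15) = -105 + 8pb. Setting this equal to demand: 491 - 4.5pb = -105 + 8pb, so pb = 47.68.
Sellers receive ps = 47.68 + 15 = 62.68; q' = 491 − 4.5·47.68 = 276.44.
ΔCS = ½(233.24 + 276.44)(57.28 − 47.68) = 2446.464; ΔPS = ½(233.24 + 276.44)(62.68 − 57.28) = 1376.136.
Government spending = 15 × 276.44 = 4146.6.
Net change = 2446.464 + 1376.136 − 4146.6 = -324. The loss equals the DWL triangle ½·15·43.2.

Net change in total surplus = -£324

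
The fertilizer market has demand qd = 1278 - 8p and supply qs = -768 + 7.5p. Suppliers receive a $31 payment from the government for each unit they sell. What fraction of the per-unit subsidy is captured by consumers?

Pre-subsidy: 1278 - 8p = -768 + 7.5p gives p* = 132, q* = 222.
With the subsidy, sellers receive ps = pb + 31 for each unit, where pb is the price buyers pay.
Supply in terms of pb becomes qs = -768 + 7.5(pb + 31) = -535.5 + 7.5pb. Setting this equal to demand: 1278 - 8pb = -535.5 + 7.5pb, so pb = 117.
Sellers receive ps = 117 + 31 = 148; q' = 1278 − 8·117 = 342.
Buyers' price falls by p* − pb = 132 − 117 = 15; sellers' price rises by ps − p* = 148 − 132 = 16.
So consumers capture 15/31 = 15/31 of each unit of subsidy.

Consumer share = 15/31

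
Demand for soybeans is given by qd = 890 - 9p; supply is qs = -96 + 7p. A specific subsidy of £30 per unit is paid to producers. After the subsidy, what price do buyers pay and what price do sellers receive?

Buyers pay £48.5; sellers receive £78.5

Pre-subsidy: 890 - 9p = -96 + 7p gives p* = 61.625, q* = 335.375.
With the subsidy, sellers receive ps = pb + 30 for each unit, where pb is the price buyers pay.
Supply in terms of pb becomes qs = -96 + 7(pb + 30) = 114 + 7pb. Setting this equal to demand: 890 - 9pb = 114 + 7pb, so pb = 48.5.
Sellers receive ps = 48.5 + 30 = 78.5; q' = 890 − 9·48.5 = 453.5.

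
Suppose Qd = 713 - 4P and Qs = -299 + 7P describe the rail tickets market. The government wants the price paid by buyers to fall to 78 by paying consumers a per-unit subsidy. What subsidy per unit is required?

At a buyer price of 78, quantity demanded is 713 − 4·78 = 401.
Sellers supply 401 only when they receive Ps with -299 + 7·Ps = 401, i.e. Ps = 100.
s = Ps − Pb = 100 − 78 = 22.

Required subsidy s = 22 per unit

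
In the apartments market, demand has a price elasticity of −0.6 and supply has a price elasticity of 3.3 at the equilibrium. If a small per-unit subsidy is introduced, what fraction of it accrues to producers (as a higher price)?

For a small subsidy around the equilibrium, the benefit split depends on the relative slopes, which at a point are proportional to the elasticities.
Buyer share = εs/(εs + |εd|) = 3.3/(3.3 + 0.6) = 11/13; seller share = |εd|/(εs + |εd|) = 2/13.
So producers capture 2/13 of the subsidy.

Producer share = 2/13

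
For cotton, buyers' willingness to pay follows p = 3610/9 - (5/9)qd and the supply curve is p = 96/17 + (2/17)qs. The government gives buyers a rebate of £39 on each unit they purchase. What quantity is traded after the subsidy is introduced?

Pre-subsidy: 3610/9 - (5/9)q = 96/17 + (2/17)q gives q* = 60506/103 and p* = 7700/103.
With the rebate, buyers effectively pay pb = ps − 39, where ps is the price sellers receive.
On the curves, pb = 3610/9 - (5/9)q and ps = 96/17 + (2/17)q; the wedge ps − pb = 39 gives 96/17 + (2/17)q − (3610/9 - (5/9)q) = 39, so q' = 66473/103.
Then pb = 3610/9 − (5/9)·(66473/103) = 4385/103 and ps = 96/17 + (2/17)·(66473/103) = 8402/103.

q' = 66473/103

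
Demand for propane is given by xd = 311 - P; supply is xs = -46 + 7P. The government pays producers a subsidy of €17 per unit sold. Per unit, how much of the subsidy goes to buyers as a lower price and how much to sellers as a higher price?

Pre-subsidy: 311 - P = -46 + 7P gives P* = 44.625, x* = 266.375.
With the subsidy, sellers receive Ps = Pb + 17 for each unit, where Pb is the price buyers pay.
Supply in terms of Pb becomes xs = -46 + 7(Pb + 17) = 73 + 7Pb. Setting this equal to demand: 311 - Pb = 73 + 7Pb, so Pb = 29.75.
Sellers receive Ps = 29.75 + 17 = 46.75; x' = 311 − 1·29.75 = 281.25.
Buyers' price falls by P* − Pb = 44.625 − 29.75 = 14.875; sellers' price rises by Ps − P* = 46.75 − 44.625 = 2.125.

Buyers gain €14.875 per unit; sellers gain €2.125 per unit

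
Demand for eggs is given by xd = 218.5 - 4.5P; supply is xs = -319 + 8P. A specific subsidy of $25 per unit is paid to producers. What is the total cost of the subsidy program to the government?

Government cost = $2425

Pre-subsidy: 218.5 - 4.5P = -319 + 8P gives P* = 43, x* = 25.
With the subsidy, sellers receive Ps = Pb + 25 for each unit, where Pb is the price buyers pay.
Supply in terms of Pb becomes xs = -319 + 8(Pb + 25) = -119 + 8Pb. Setting this equal to demand: 218.5 - 4.5Pb = -119 + 8Pb, so Pb = 27.
Sellers receive Ps = 27 + 25 = 52; x' = 218.5 − 4.5·27 = 97.
Government outlay = subsidy × quantity = 25 × 97 = 2425.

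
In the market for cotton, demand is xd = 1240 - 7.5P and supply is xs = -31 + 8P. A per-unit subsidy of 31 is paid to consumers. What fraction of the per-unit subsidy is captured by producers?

Producer share = 15/31

Pre-subsidy: 1240 - 7.5P = -31 + 8P gives P* = 82, x* = 625.
With the rebate, buyers effectively pay Pb = Ps − 31, where Ps is the price sellers receive.
Demand in terms of Ps becomes xd = 1240 − 7.5(Ps − 31) = 1472.5 - 7.5Ps. Setting this equal to supply: 1472.5 - 7.5Ps = -31 + 8Ps, so Ps = 97.
Buyers pay Pb = 97 − 31 = 66; x' = -31 + 8·97 = 745.
Buyers' price falls by P* − Pb = 82 − 66 = 16; sellers' price rises by Ps − P* = 97 − 82 = 15.
So producers capture 15/31 = 15/31 of each unit of subsidy.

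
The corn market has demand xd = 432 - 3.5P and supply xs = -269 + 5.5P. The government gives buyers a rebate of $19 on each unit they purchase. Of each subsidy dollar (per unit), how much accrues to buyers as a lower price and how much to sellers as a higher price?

Buyers gain 209/18 per unit; sellers gain 133/18 per unit

Pre-subsidy: 432 - 3.5P = -269 + 5.5P gives P* = 701/9, x* = 2869/18.
With the rebate, buyers effectively pay Pb = Ps − 19, where Ps is the price sellers receive.
Demand in terms of Ps becomes xd = 432 − 3.5(Ps − 19) = 498.5 - 3.5Ps. Setting this equal to supply: 498.5 - 3.5Ps = -269 + 5.5Ps, so Ps = 1535/18.
Buyers pay Pb = 1535/18 − 19 = 1193/18; x' = -269 + 5.5·(1535/18) = 7201/36.
Buyers' price falls by P* − Pb = 701/9 − 1193/18 = 209/18; sellers' price rises by Ps − P* = 1535/18 − 701/9 = 133/18.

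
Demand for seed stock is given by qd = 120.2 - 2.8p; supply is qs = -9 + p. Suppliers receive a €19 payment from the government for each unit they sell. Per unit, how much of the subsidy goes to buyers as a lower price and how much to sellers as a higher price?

Buyers gain €5 per unit; sellers gain €14 per unit

Pre-subsidy: 120.2 - 2.8p = -9 + p gives p* = 34, q* = 25.
With the subsidy, sellers receive ps = pb + 19 for each unit, where pb is the price buyers pay.
Supply in terms of pb becomes qs = -9 + 1(pb + 19) = 10 + pb. Setting this equal to demand: 120.2 - 2.8pb = 10 + pb, so pb = 29.
Sellers receive ps = 29 + 19 = 48; q' = 120.2 − 2.8·29 = 39.
Buyers' price falls by p* − pb = 34 − 29 = 5; sellers' price rises by ps − p* = 48 − 34 = 14.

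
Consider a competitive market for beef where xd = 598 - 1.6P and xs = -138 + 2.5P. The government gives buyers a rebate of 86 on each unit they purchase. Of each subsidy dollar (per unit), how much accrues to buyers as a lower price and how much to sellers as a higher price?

Buyers gain 2150/41 per unit; sellers gain 1376/41 per unit

Pre-subsidy: 598 - 1.6P = -138 + 2.5P gives P* = 7360/41, x* = 12742/41.
With the rebate, buyers effectively pay Pb = Ps − 86, where Ps is the price sellers receive.
Demand in terms of Ps becomes xd = 598 − 1.6(Ps − 86) = 735.6 - 1.6Ps. Setting this equal to supply: 735.6 - 1.6Ps = -138 + 2.5Ps, so Ps = 8736/41.
Buyers pay Pb = 8736/41 − 86 = 5210/41; x' = -138 + 2.5·(8736/41) = 16182/41.
Buyers' price falls by P* − Pb = 7360/41 − 5210/41 = 2150/41; sellers' price rises by Ps − P* = 8736/41 − 7360/41 = 1376/41.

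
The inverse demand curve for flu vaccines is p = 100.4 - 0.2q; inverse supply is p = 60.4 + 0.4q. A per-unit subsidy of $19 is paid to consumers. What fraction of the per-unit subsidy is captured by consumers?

Consumer share = 1/3

Pre-subsidy: 100.4 - 0.2q = 60.4 + 0.4q gives q* = 200/3 and p* = 1306/15.
With the rebate, buyers effectively pay pb = ps − 19, where ps is the price sellers receive.
On the curves, pb = 100.4 - 0.2q and ps = 60.4 + 0.4q; the wedge ps − pb = 19 gives 60.4 + 0.4q − (100.4 - 0.2q) = 19, so q' = 295/3.
Then pb = 100.4 − 0.2·(295/3) = 1211/15 and ps = 60.4 + 0.4·(295/3) = 1496/15.
Buyers' price falls by p* − pb = 1306/15 − 1211/15 = 19/3; sellers' price rises by ps − p* = 1496/15 − 1306/15 = 38/3.
So consumers capture (19/3)/19 = 1/3 of each unit of subsidy.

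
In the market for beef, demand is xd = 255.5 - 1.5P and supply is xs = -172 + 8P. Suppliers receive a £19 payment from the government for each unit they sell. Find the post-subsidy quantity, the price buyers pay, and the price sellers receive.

x' = 212; buyers pay £29; sellers receive £48

Pre-subsidy: 255.5 - 1.5P = -172 + 8P gives P* = 45, x* = 188.
With the subsidy, sellers receive Ps = Pb + 19 for each unit, where Pb is the price buyers pay.
Supply in terms of Pb becomes xs = -172 + 8(Pb + 19) = -20 + 8Pb. Setting this equal to demand: 255.5 - 1.5Pb = -20 + 8Pb, so Pb = 29.
Sellers receive Ps = 29 + 19 = 48; x' = 255.5 − 1.5·29 = 212.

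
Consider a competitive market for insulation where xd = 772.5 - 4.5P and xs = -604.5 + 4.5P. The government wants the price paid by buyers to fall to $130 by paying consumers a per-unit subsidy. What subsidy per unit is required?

At a buyer price of 130, quantity demanded is 772.5 − 4.5·130 = 187.5.
Sellers supply 187.5 only when they receive Ps with -604.5 + 4.5·Ps = 187.5, i.e. Ps = 176.
s = Ps − Pb = 176 − 130 = 46.

Required subsidy s = $46 per unit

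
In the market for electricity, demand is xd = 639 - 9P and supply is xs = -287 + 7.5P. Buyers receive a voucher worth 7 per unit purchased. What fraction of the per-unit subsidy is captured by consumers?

Consumer share = 5/11

Pre-subsidy: 639 - 9P = -287 + 7.5P gives P* = 1852/33, x* = 1473/11.
With the rebate, buyers effectively pay Pb = Ps − 7, where Ps is the price sellers receive.
Demand in terms of Ps becomes xd = 639 − 9(Ps − 7) = 702 - 9Ps. Setting this equal to supply: 702 - 9Ps = -287 + 7.5Ps, so Ps = 1978/33.
Buyers pay Pb = 1978/33 − 7 = 1747/33; x' = -287 + 7.5·(1978/33) = 1788/11.
Buyers' price falls by P* − Pb = 1852/33 − 1747/33 = 35/11; sellers' price rises by Ps − P* = 1978/33 − 1852/33 = 42/11.
So consumers capture (35/11)/7 = 5/11 of each unit of subsidy.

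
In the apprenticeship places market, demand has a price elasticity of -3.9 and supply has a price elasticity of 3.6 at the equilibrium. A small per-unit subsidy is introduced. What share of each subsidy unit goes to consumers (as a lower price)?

For a small subsidy around the equilibrium, the benefit split depends on the relative slopes, which at a point are proportional to the elasticities.
Buyer share = εs/(εs + |εd|) = 3.6/(3.6 + 3.9) = 0.48; seller share = |εd|/(εs + |εd|) = 0.52.

Consumer share = 0.48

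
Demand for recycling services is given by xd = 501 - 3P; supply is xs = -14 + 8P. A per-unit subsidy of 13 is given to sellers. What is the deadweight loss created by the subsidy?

Pre-subsidy: 501 - 3P = -14 + 8P gives P* = 515/11, x* = 3966/11.
With the subsidy, sellers receive Ps = Pb + 13 for each unit, where Pb is the price buyers pay.
Supply in terms of Pb becomes xs = -14 + 8(Pb + 13) = 90 + 8Pb. Setting this equal to demand: 501 - 3Pb = 90 + 8Pb, so Pb = 411/11.
Sellers receive Ps = 411/11 + 13 = 554/11; x' = 501 − 3·(411/11) = 4278/11.
The subsidy expands output by 4278/11 − 3966/11 = 312/11 past the efficient level; on those units the gap between marginal cost and willingness to pay runs from 0 up to 13.
DWL = ½ × 13 × 312/11 = 2028/11.

Deadweight loss = 2028/11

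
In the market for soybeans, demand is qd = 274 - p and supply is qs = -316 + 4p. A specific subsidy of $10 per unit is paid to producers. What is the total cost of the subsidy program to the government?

Pre-subsidy: 274 - p = -316 + 4p gives p* = 118, q* = 156.
With the subsidy, sellers receive ps = pb + 10 for each unit, where pb is the price buyers pay.
Supply in terms of pb becomes qs = -316 + 4(pb + 10) = -276 + 4pb. Setting this equal to demand: 274 - pb = -276 + 4pb, so pb = 110.
Sellers receive ps = 110 + 10 = 120; q' = 274 − 1·110 = 164.
Government outlay = subsidy × quantity = 10 × 164 = 1640.

Government cost = $1640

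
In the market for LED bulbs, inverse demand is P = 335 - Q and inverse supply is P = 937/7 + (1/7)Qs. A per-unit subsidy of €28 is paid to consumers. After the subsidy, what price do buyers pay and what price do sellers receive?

Buyers pay €134.5; sellers receive €162.5

Pre-subsidy: 335 - Q = 937/7 + (1/7)Q gives Q* = 176 and P* = 159.
With the rebate, buyers effectively pay Pb = Ps − 28, where Ps is the price sellers receive.
On the curves, Pb = 335 - Q and Ps = 937/7 + (1/7)Q; the wedge Ps − Pb = 28 gives 937/7 + (1/7)Q − (335 - Q) = 28, so Q' = 200.5.
Then Pb = 335 − 1·200.5 = 134.5 and Ps = 937/7 + (1/7)·200.5 = 162.5.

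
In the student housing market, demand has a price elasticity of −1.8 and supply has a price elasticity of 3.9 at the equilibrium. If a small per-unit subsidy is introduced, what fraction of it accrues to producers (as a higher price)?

For a small subsidy around the equilibrium, the benefit split depends on the relative slopes, which at a point are proportional to the elasticities.
Buyer share = εs/(εs + |εd|) = 3.9/(3.9 + 1.8) = 13/19; seller share = |εd|/(εs + |εd|) = 6/19.
So producers capture 6/19 of the subsidy.

Producer share = 6/19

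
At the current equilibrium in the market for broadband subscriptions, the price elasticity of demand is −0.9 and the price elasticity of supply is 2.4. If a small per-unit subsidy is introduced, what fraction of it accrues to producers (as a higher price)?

Producer share = 3/11

For a small subsidy around the equilibrium, the benefit split depends on the relative slopes, which at a point are proportional to the elasticities.
Buyer share = εs/(εs + |εd|) = 2.4/(2.4 + 0.9) = 8/11; seller share = |εd|/(εs + |εd|) = 3/11.
So producers capture 3/11 of the subsidy.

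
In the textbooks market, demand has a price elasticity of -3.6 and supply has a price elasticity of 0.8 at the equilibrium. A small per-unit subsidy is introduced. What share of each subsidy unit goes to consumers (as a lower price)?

Consumer share = 2/11

For a small subsidy around the equilibrium, the benefit split depends on the relative slopes, which at a point are proportional to the elasticities.
Buyer share = εs/(εs + |εd|) = 0.8/(0.8 + 3.6) = 2/11; seller share = |εd|/(εs + |εd|) = 9/11.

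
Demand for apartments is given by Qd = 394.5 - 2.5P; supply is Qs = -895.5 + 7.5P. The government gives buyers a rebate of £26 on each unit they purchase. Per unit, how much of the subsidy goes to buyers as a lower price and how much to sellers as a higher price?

Buyers gain £19.5 per unit; sellers gain £6.5 per unit

Pre-subsidy: 394.5 - 2.5P = -895.5 + 7.5P gives P* = 129, Q* = 72.
With the rebate, buyers effectively pay Pb = Ps − 26, where Ps is the price sellers receive.
Demand in terms of Ps becomes Qd = 394.5 − 2.5(Ps − 26) = 459.5 - 2.5Ps. Setting this equal to supply: 459.5 - 2.5Ps = -895.5 + 7.5Ps, so Ps = 135.5.
Buyers pay Pb = 135.5 − 26 = 109.5; Q' = -895.5 + 7.5·135.5 = 120.75.
Buyers' price falls by P* − Pb = 129 − 109.5 = 19.5; sellers' price rises by Ps − P* = 135.5 − 129 = 6.5.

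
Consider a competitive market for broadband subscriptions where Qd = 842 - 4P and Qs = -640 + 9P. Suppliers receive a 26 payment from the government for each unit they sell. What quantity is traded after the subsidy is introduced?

Pre-subsidy: 842 - 4P = -640 + 9P gives P* = 114, Q* = 386.
With the subsidy, sellers receive Ps = Pb + 26 for each unit, where Pb is the price buyers pay.
Supply in terms of Pb becomes Qs = -640 + 9(Pb + 26) = -406 + 9Pb. Setting this equal to demand: 842 - 4Pb = -406 + 9Pb, so Pb = 96.
Sellers receive Ps = 96 + 26 = 122; Q' = 842 − 4·96 = 458.

Q' = 458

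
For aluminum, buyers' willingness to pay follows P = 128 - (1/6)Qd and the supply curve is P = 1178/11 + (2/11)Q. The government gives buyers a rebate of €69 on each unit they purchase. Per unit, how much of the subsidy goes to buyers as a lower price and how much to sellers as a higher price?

Buyers gain €33 per unit; sellers gain €36 per unit

Pre-subsidy: 128 - (1/6)Q = 1178/11 + (2/11)Q gives Q* = 60 and P* = 118.
With the rebate, buyers effectively pay Pb = Ps − 69, where Ps is the price sellers receive.
On the curves, Pb = 128 - (1/6)Q and Ps = 1178/11 + (2/11)Q; the wedge Ps − Pb = 69 gives 1178/11 + (2/11)Q − (128 - (1/6)Q) = 69, so Q' = 258.
Then Pb = 128 − (1/6)·258 = 85 and Ps = 1178/11 + (2/11)·258 = 154.
Buyers' price falls by P* − Pb = 118 − 85 = 33; sellers' price rises by Ps − P* = 154 − 118 = 36.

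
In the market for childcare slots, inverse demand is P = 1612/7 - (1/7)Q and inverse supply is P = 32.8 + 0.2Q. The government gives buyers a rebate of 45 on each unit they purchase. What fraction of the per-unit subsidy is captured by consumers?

Pre-subsidy: 1612/7 - (1/7)Q = 32.8 + 0.2Q gives Q* = 576 and P* = 148.
With the rebate, buyers effectively pay Pb = Ps − 45, where Ps is the price sellers receive.
On the curves, Pb = 1612/7 - (1/7)Q and Ps = 32.8 + 0.2Q; the wedge Ps − Pb = 45 gives 32.8 + 0.2Q − (1612/7 - (1/7)Q) = 45, so Q' = 707.25.
Then Pb = 1612/7 − (1/7)·707.25 = 129.25 and Ps = 32.8 + 0.2·707.25 = 174.25.
Buyers' price falls by P* − Pb = 148 − 129.25 = 18.75; sellers' price rises by Ps − P* = 174.25 − 148 = 26.25.
So consumers capture 18.75/45 = 5/12 of each unit of subsidy.

Consumer share = 5/12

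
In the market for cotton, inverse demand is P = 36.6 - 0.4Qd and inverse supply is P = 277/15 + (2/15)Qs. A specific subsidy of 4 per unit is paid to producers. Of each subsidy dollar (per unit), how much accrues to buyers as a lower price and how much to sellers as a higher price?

Buyers gain 3 per unit; sellers gain 1 per unit

Pre-subsidy: 36.6 - 0.4Q = 277/15 + (2/15)Q gives Q* = 34 and P* = 23.
With the subsidy, sellers receive Ps = Pb + 4 for each unit, where Pb is the price buyers pay.
On the curves, Pb = 36.6 - 0.4Q and Ps = 277/15 + (2/15)Q; the wedge Ps − Pb = 4 gives 277/15 + (2/15)Q − (36.6 - 0.4Q) = 4, so Q' = 41.5.
Then Pb = 36.6 − 0.4·41.5 = 20 and Ps = 277/15 + (2/15)·41.5 = 24.
Buyers' price falls by P* − Pb = 23 − 20 = 3; sellers' price rises by Ps − P* = 24 − 23 = 1.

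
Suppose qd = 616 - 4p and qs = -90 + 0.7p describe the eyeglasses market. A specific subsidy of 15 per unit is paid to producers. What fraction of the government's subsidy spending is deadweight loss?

DWL / government spending = 105/566

Pre-subsidy: 616 - 4p = -90 + 0.7p gives p* = 7060/47, q* = 712/47.
With the subsidy, sellers receive ps = pb + 15 for each unit, where pb is the price buyers pay.
Supply in terms of pb becomes qs = -90 + 0.7(pb + 15) = -79.5 + 0.7pb. Setting this equal to demand: 616 - 4pb = -79.5 + 0.7pb, so pb = 6955/47.
Sellers receive ps = 6955/47 + 15 = 7660/47; q' = 616 − 4·(6955/47) = 1132/47.
ΔCS = ½(712/47 + 1132/47)(7060/47 − 6955/47) = 96810/2209; ΔPS = ½(712/47 + 1132/47)(7660/47 − 7060/47) = 553200/2209.
Government spending = 15 × 1132/47 = 16980/47.
DWL = ½ × 15 × (1132/47 − 712/47) = 3150/47; fraction = (3150/47) / (16980/47) = 105/566.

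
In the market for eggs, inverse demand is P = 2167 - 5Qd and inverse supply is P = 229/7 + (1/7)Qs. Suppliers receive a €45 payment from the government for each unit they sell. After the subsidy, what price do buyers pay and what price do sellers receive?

Pre-subsidy: 2167 - 5Q = 229/7 + (1/7)Q gives Q* = 415 and P* = 92.
With the subsidy, sellers receive Ps = Pb + 45 for each unit, where Pb is the price buyers pay.
On the curves, Pb = 2167 - 5Q and Ps = 229/7 + (1/7)Q; the wedge Ps − Pb = 45 gives 229/7 + (1/7)Q − (2167 - 5Q) = 45, so Q' = 423.75.
Then Pb = 2167 − 5·423.75 = 48.25 and Ps = 229/7 + (1/7)·423.75 = 93.25.

Buyers pay €48.25; sellers receive €93.25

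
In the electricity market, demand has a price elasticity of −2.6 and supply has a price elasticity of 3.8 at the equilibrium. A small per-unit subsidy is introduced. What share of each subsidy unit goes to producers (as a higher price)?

Producer share = 0.40625

For a small subsidy around the equilibrium, the benefit split depends on the relative slopes, which at a point are proportional to the elasticities.
Buyer share = εs/(εs + |εd|) = 3.8/(3.8 + 2.6) = 0.59375; seller share = |εd|/(εs + |εd|) = 0.40625.
So producers capture 0.40625 of the subsidy.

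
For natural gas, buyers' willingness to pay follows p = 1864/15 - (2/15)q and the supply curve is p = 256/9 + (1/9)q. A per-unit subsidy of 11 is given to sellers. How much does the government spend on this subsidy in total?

Government cost = 4807

Pre-subsidy: 1864/15 - (2/15)q = 256/9 + (1/9)q gives q* = 392 and p* = 72.
With the subsidy, sellers receive ps = pb + 11 for each unit, where pb is the price buyers pay.
On the curves, pb = 1864/15 - (2/15)q and ps = 256/9 + (1/9)q; the wedge ps − pb = 11 gives 256/9 + (1/9)q − (1864/15 - (2/15)q) = 11, so q' = 437.
Then pb = 1864/15 − (2/15)·437 = 66 and ps = 256/9 + (1/9)·437 = 77.
Government outlay = subsidy × quantity = 11 × 437 = 4807.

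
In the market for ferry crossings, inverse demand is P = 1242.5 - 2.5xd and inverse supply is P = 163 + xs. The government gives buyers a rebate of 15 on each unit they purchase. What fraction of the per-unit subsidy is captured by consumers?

Pre-subsidy: 1242.5 - 2.5x = 163 + x gives x* = 2159/7 and P* = 3300/7.
With the rebate, buyers effectively pay Pb = Ps − 15, where Ps is the price sellers receive.
On the curves, Pb = 1242.5 - 2.5x and Ps = 163 + x; the wedge Ps − Pb = 15 gives 163 + x − (1242.5 - 2.5x) = 15, so x' = 2189/7.
Then Pb = 1242.5 − 2.5·(2189/7) = 3225/7 and Ps = 163 + 1·(2189/7) = 3330/7.
Buyers' price falls by P* − Pb = 3300/7 − 3225/7 = 75/7; sellers' price rises by Ps − P* = 3330/7 − 3300/7 = 30/7.
So consumers capture (75/7)/15 = 5/7 of each unit of subsidy.

Consumer share = 5/7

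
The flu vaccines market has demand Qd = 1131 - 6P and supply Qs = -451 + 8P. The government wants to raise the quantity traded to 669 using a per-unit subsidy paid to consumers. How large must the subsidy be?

Required subsidy s = 63 per unit

At Q = 669, invert demand for the buyer price: Pb = (1131 − 669)/6 = 77; invert supply for the seller price: Ps = (669 − (-451))/8 = 140.
The subsidy must fill the gap: s = Ps − Pb = 140 − 77 = 63.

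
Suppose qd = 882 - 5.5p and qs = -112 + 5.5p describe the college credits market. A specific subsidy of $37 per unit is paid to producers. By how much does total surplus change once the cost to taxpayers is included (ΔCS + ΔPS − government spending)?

Pre-subsidy: 882 - 5.5p = -112 + 5.5p gives p* = 994/11, q* = 385.
With the subsidy, sellers receive ps = pb + 37 for each unit, where pb is the price buyers pay.
Supply in terms of pb becomes qs = -112 + 5.5(pb + 37) = 91.5 + 5.5pb. Setting this equal to demand: 882 - 5.5pb = 91.5 + 5.5pb, so pb = 1581/22.
Sellers receive ps = 1581/22 + 37 = 2395/22; q' = 882 − 5.5·(1581/22) = 486.75.
ΔCS = ½(385 + 486.75)(994/11 − 1581/22) = 8063.6875; ΔPS = ½(385 + 486.75)(2395/22 − 994/11) = 8063.6875.
Government spending = 37 × 486.75 = 18009.75.
Net change = 8063.6875 + 8063.6875 − 18009.75 = -1882.375. The loss equals the DWL triangle ½·37·101.75.

Net change in total surplus = -$1882.375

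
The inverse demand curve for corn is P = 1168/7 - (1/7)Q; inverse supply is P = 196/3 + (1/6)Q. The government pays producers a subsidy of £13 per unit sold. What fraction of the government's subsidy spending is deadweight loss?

Pre-subsidy: 1168/7 - (1/7)Q = 196/3 + (1/6)Q gives Q* = 328 and P* = 120.
With the subsidy, sellers receive Ps = Pb + 13 for each unit, where Pb is the price buyers pay.
On the curves, Pb = 1168/7 - (1/7)Q and Ps = 196/3 + (1/6)Q; the wedge Ps − Pb = 13 gives 196/3 + (1/6)Q − (1168/7 - (1/7)Q) = 13, so Q' = 370.
Then Pb = 1168/7 − (1/7)·370 = 114 and Ps = 196/3 + (1/6)·370 = 127.
ΔCS = ½(328 + 370)(120 − 114) = 2094; ΔPS = ½(328 + 370)(127 − 120) = 2443.
Government spending = 13 × 370 = 4810.
DWL = ½ × 13 × (370 − 328) = 273; fraction = 273 / 4810 = 21/370.

DWL / government spending = 21/370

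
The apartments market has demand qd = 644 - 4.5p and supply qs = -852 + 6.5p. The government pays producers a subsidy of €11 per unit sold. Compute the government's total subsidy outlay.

Government cost = €673.75

Pre-subsidy: 644 - 4.5p = -852 + 6.5p gives p* = 136, q* = 32.
With the subsidy, sellers receive ps = pb + 11 for each unit, where pb is the price buyers pay.
Supply in terms of pb becomes qs = -852 + 6.5(pb + 11) = -780.5 + 6.5pb. Setting this equal to demand: 644 - 4.5pb = -780.5 + 6.5pb, so pb = 129.5.
Sellers receive ps = 129.5 + 11 = 140.5; q' = 644 − 4.5·129.5 = 61.25.
Government outlay = subsidy × quantity = 11 × 61.25 = 673.75.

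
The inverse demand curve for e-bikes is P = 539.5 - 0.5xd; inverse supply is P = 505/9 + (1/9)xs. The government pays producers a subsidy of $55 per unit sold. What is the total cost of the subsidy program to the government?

Government cost = $48455

Pre-subsidy: 539.5 - 0.5x = 505/9 + (1/9)x gives x* = 791 and P* = 144.
With the subsidy, sellers receive Ps = Pb + 55 for each unit, where Pb is the price buyers pay.
On the curves, Pb = 539.5 - 0.5x and Ps = 505/9 + (1/9)x; the wedge Ps − Pb = 55 gives 505/9 + (1/9)x − (539.5 - 0.5x) = 55, so x' = 881.
Then Pb = 539.5 − 0.5·881 = 99 and Ps = 505/9 + (1/9)·881 = 154.
Government outlay = subsidy × quantity = 55 × 881 = 48455.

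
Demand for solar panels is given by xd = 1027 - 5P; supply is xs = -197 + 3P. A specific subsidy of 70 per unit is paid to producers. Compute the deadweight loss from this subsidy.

Pre-subsidy: 1027 - 5P = -197 + 3P gives P* = 153, x* = 262.
With the subsidy, sellers receive Ps = Pb + 70 for each unit, where Pb is the price buyers pay.
Supply in terms of Pb becomes xs = -197 + 3(Pb + 70) = 13 + 3Pb. Setting this equal to demand: 1027 - 5Pb = 13 + 3Pb, so Pb = 126.75.
Sellers receive Ps = 126.75 + 70 = 196.75; x' = 1027 − 5·126.75 = 393.25.
The subsidy expands output by 393.25 − 262 = 131.25 past the efficient level; on those units the gap between marginal cost and willingness to pay runs from 0 up to 70.
DWL = ½ × 70 × 131.25 = 4593.75.

Deadweight loss = 4593.75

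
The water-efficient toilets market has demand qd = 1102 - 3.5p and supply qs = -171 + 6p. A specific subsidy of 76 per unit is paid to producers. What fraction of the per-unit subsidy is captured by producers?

Producer share = 7/19

Pre-subsidy: 1102 - 3.5p = -171 + 6p gives p* = 134, q* = 633.
With the subsidy, sellers receive ps = pb + 76 for each unit, where pb is the price buyers pay.
Supply in terms of pb becomes qs = -171 + 6(pb + 76) = 285 + 6pb. Setting this equal to demand: 1102 - 3.5pb = 285 + 6pb, so pb = 86.
Sellers receive ps = 86 + 76 = 162; q' = 1102 − 3.5·86 = 801.
Buyers' price falls by p* − pb = 134 − 86 = 48; sellers' price rises by ps − p* = 162 − 134 = 28.
So producers capture 28/76 = 7/19 of each unit of subsidy.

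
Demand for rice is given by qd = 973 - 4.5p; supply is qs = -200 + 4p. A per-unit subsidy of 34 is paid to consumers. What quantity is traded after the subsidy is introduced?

q' = 424

Pre-subsidy: 973 - 4.5p = -200 + 4p gives p* = 138, q* = 352.
With the rebate, buyers effectively pay pb = ps − 34, where ps is the price sellers receive.
Demand in terms of ps becomes qd = 973 − 4.5(ps − 34) = 1126 - 4.5ps. Setting this equal to supply: 1126 - 4.5ps = -200 + 4ps, so ps = 156.
Buyers pay pb = 156 − 34 = 122; q' = -200 + 4·156 = 424.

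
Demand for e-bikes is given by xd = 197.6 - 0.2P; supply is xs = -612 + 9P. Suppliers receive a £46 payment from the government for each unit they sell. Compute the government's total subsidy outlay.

Government cost = £8694

Pre-subsidy: 197.6 - 0.2P = -612 + 9P gives P* = 88, x* = 180.
With the subsidy, sellers receive Ps = Pb + 46 for each unit, where Pb is the price buyers pay.
Supply in terms of Pb becomes xs = -612 + 9(Pb + 46) = -198 + 9Pb. Setting this equal to demand: 197.6 - 0.2Pb = -198 + 9Pb, so Pb = 43.
Sellers receive Ps = 43 + 46 = 89; x' = 197.6 − 0.2·43 = 189.
Government outlay = subsidy × quantity = 46 × 189 = 8694.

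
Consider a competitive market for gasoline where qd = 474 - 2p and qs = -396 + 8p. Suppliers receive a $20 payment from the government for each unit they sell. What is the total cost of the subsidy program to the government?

Government cost = $6640

Pre-subsidy: 474 - 2p = -396 + 8p gives p* = 87, q* = 300.
With the subsidy, sellers receive ps = pb + 20 for each unit, where pb is the price buyers pay.
Supply in terms of pb becomes qs = -396 + 8(pb + 20) = -236 + 8pb. Setting this equal to demand: 474 - 2pb = -236 + 8pb, so pb = 71.
Sellers receive ps = 71 + 20 = 91; q' = 474 − 2·71 = 332.
Government outlay = subsidy × quantity = 20 × 332 = 6640.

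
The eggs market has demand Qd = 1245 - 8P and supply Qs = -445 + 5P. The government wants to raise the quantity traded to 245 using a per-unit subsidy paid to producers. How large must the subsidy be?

At Q = 245, invert demand for the buyer price: Pb = (1245 − 245)/8 = 125; invert supply for the seller price: Ps = (245 − (-445))/5 = 138.
The subsidy must fill the gap: s = Ps − Pb = 138 − 125 = 13.

Required subsidy s = 13 per unit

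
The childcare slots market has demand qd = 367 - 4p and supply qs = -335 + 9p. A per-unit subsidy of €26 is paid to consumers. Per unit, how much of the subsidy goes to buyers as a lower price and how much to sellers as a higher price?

Buyers gain €18 per unit; sellers gain €8 per unit

Pre-subsidy: 367 - 4p = -335 + 9p gives p* = 54, q* = 151.
With the rebate, buyers effectively pay pb = ps − 26, where ps is the price sellers receive.
Demand in terms of ps becomes qd = 367 − 4(ps − 26) = 471 - 4ps. Setting this equal to supply: 471 - 4ps = -335 + 9ps, so ps = 62.
Buyers pay pb = 62 − 26 = 36; q' = -335 + 9·62 = 223.
Buyers' price falls by p* − pb = 54 − 36 = 18; sellers' price rises by ps − p* = 62 − 54 = 8.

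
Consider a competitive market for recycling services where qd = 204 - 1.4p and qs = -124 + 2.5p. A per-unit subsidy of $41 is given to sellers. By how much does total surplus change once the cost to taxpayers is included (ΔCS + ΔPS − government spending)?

Pre-subsidy: 204 - 1.4p = -124 + 2.5p gives p* = 3280/39, q* = 3364/39.
With the subsidy, sellers receive ps = pb + 41 for each unit, where pb is the price buyers pay.
Supply in terms of pb becomes qs = -124 + 2.5(pb + 41) = -21.5 + 2.5pb. Setting this equal to demand: 204 - 1.4pb = -21.5 + 2.5pb, so pb = 2255/39.
Sellers receive ps = 2255/39 + 41 = 3854/39; q' = 204 − 1.4·(2255/39) = 4799/39.
ΔCS = ½(3364/39 + 4799/39)(3280/39 − 2255/39) = 929675/338; ΔPS = ½(3364/39 + 4799/39)(3854/39 − 3280/39) = 260309/169.
Government spending = 41 × 4799/39 = 196759/39.
Net change = 929675/338 + 260309/169 − 196759/39 = -58835/78. The loss equals the DWL triangle ½·41·1435/39.

Net change in total surplus = -58835/78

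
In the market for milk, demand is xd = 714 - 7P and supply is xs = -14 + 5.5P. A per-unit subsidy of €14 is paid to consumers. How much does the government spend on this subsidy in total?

Government cost = €4892.16

Pre-subsidy: 714 - 7P = -14 + 5.5P gives P* = 58.24, x* = 306.32.
With the rebate, buyers effectively pay Pb = Ps − 14, where Ps is the price sellers receive.
Demand in terms of Ps becomes xd = 714 − 7(Ps − 14) = 812 - 7Ps. Setting this equal to supply: 812 - 7Ps = -14 + 5.5Ps, so Ps = 66.08.
Buyers pay Pb = 66.08 − 14 = 52.08; x' = -14 + 5.5·66.08 = 349.44.
Government outlay = subsidy × quantity = 14 × 349.44 = 4892.16.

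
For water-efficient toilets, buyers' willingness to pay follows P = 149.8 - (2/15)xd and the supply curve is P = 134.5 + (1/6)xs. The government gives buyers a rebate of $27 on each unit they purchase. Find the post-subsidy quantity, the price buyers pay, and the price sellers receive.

Pre-subsidy: 149.8 - (2/15)x = 134.5 + (1/6)x gives x* = 51 and P* = 143.
With the rebate, buyers effectively pay Pb = Ps − 27, where Ps is the price sellers receive.
On the curves, Pb = 149.8 - (2/15)x and Ps = 134.5 + (1/6)x; the wedge Ps − Pb = 27 gives 134.5 + (1/6)x − (149.8 - (2/15)x) = 27, so x' = 141.
Then Pb = 149.8 − (2/15)·141 = 131 and Ps = 134.5 + (1/6)·141 = 158.

x' = 141; buyers pay $131; sellers receive $158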